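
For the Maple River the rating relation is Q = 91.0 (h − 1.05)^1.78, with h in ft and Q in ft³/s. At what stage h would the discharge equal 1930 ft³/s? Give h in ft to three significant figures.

6.61 ft

h − h₀ = (Q/C)^(1/b) = (1930/91.0)^(1/1.78) = 5.562 ft
h = 1.05 + 5.562 = 6.612 ft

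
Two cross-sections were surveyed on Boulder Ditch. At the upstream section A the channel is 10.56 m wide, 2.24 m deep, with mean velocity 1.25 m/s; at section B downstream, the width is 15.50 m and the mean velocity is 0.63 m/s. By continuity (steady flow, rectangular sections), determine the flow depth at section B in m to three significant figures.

Q = A₁V₁ = (10.56×2.24) × 1.25 = 29.57 m³/s
d₂ = Q/(b₂ V₂) = 29.57/(15.50×0.63) = 3.028 m

3.03 m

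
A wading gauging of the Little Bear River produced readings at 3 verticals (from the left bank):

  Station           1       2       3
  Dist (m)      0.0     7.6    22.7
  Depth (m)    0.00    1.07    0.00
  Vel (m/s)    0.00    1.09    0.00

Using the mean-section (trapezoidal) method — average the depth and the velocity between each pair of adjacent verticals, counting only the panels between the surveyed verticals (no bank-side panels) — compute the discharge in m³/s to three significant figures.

Panel 1-2: Δb = 7.6 m, d̄ = (0.00+1.07)/2 = 0.535, v̄ = (0.00+1.09)/2 = 0.545 → q = 7.6×0.535×0.545 = 2.216 m³/s
Panel 2-3: Δb = 15.1 m, d̄ = (1.07+0.00)/2 = 0.535, v̄ = (1.09+0.00)/2 = 0.545 → q = 15.1×0.535×0.545 = 4.403 m³/s
Q = Σ q = 6.619 m³/s

6.62 m³/s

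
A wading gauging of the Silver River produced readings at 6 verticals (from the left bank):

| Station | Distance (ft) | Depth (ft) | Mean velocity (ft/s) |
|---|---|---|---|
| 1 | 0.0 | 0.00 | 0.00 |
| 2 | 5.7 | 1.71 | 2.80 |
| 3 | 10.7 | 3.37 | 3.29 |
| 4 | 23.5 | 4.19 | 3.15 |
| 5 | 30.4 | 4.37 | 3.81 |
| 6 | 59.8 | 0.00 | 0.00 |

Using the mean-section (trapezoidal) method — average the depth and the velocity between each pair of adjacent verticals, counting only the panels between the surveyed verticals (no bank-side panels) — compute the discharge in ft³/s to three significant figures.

426 ft³/s

Panel 1-2: Δb = 5.7 ft, d̄ = (0.00+1.71)/2 = 0.855, v̄ = (0.00+2.80)/2 = 1.4 → q = 5.7×0.855×1.4 = 6.823 ft³/s
Panel 2-3: Δb = 5 ft, d̄ = (1.71+3.37)/2 = 2.54, v̄ = (2.80+3.29)/2 = 3.045 → q = 5×2.54×3.045 = 38.67 ft³/s
Panel 3-4: Δb = 12.8 ft, d̄ = (3.37+4.19)/2 = 3.78, v̄ = (3.29+3.15)/2 = 3.22 → q = 12.8×3.78×3.22 = 155.8 ft³/s
Panel 4-5: Δb = 6.9 ft, d̄ = (4.19+4.37)/2 = 4.28, v̄ = (3.15+3.81)/2 = 3.48 → q = 6.9×4.28×3.48 = 102.8 ft³/s
Panel 5-6: Δb = 29.4 ft, d̄ = (4.37+0.00)/2 = 2.185, v̄ = (3.81+0.00)/2 = 1.905 → q = 29.4×2.185×1.905 = 122.4 ft³/s
Q = Σ q = 426.4 ft³/s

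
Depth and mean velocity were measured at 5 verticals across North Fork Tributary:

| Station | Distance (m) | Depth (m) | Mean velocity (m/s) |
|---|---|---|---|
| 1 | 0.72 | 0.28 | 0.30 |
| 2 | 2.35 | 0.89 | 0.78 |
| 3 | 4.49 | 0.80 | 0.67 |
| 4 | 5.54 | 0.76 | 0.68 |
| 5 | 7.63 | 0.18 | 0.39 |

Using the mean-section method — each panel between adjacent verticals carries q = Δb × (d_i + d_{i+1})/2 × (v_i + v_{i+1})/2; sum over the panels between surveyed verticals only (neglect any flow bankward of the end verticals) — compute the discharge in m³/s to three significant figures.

2.90 m³/s

Panel 1-2: Δb = 1.63 m, d̄ = (0.28+0.89)/2 = 0.585, v̄ = (0.30+0.78)/2 = 0.54 → q = 1.63×0.585×0.54 = 0.5149 m³/s
Panel 2-3: Δb = 2.14 m, d̄ = (0.89+0.80)/2 = 0.845, v̄ = (0.78+0.67)/2 = 0.725 → q = 2.14×0.845×0.725 = 1.311 m³/s
Panel 3-4: Δb = 1.05 m, d̄ = (0.80+0.76)/2 = 0.78, v̄ = (0.67+0.68)/2 = 0.675 → q = 1.05×0.78×0.675 = 0.5528 m³/s
Panel 4-5: Δb = 2.09 m, d̄ = (0.76+0.18)/2 = 0.47, v̄ = (0.68+0.39)/2 = 0.535 → q = 2.09×0.47×0.535 = 0.5255 m³/s
Q = Σ q = 2.904 m³/s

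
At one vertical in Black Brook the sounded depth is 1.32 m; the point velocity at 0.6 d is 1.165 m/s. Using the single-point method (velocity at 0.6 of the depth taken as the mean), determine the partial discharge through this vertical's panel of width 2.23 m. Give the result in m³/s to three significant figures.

3.43 m³/s

v̄ = v₀.₆ = 1.165 m/s
q = v̄ × d × w = 1.165 × 1.32 × 2.23 = 3.429 m³/s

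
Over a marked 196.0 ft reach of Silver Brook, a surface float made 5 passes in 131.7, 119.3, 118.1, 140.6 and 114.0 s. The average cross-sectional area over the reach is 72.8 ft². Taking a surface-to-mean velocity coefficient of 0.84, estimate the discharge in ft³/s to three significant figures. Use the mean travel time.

t̄ = (131.7 + 119.3 + 118.1 + 140.6 + 114.0) / 5 = 124.74 s
v_surface = L / t̄ = 196.0 / 124.74 = 1.571 ft/s
v_mean = 0.84 × 1.571 = 1.320 ft/s
Q = A × v_mean = 72.8 × 1.320 = 96.09 ft³/s

96.1 ft³/s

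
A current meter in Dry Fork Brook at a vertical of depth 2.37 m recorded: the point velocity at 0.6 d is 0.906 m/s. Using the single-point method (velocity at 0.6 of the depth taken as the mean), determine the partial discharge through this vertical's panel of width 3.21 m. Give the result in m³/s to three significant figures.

v̄ = v₀.₆ = 0.906 m/s
q = v̄ × d × w = 0.9060 × 2.37 × 3.21 = 6.893 m³/s

6.89 m³/s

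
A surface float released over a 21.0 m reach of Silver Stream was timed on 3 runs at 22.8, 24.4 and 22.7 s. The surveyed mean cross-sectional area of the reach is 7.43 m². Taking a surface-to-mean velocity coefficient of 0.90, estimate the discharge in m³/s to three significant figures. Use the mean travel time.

6.03 m³/s

t̄ = (22.8 + 24.4 + 22.7) / 3 = 23.3 s
v_surface = L / t̄ = 21.0 / 23.3 = 0.9013 m/s
v_mean = 0.90 × 0.9013 = 0.8112 m/s
Q = A × v_mean = 7.43 × 0.8112 = 6.027 m³/s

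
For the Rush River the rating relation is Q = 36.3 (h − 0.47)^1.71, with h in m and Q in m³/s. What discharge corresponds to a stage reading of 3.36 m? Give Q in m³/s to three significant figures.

Q = 36.3 × (3.36 − 0.47)^1.71 = 36.3 × 2.89^1.71 = 222.9 m³/s

223 m³/s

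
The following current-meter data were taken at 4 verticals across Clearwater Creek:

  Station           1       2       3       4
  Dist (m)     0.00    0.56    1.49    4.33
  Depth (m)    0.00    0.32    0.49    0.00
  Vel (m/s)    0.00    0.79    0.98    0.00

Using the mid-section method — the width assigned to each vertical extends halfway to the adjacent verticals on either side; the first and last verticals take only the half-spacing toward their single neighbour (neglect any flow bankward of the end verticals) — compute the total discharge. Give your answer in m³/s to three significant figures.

1.09 m³/s

w_2 = (1.49 − 0.00)/2 = 0.745 m; q_2 = 0.79 × 0.32 × 0.745 = 0.1883 m³/s
w_3 = (4.33 − 0.56)/2 = 1.885 m; q_3 = 0.98 × 0.49 × 1.885 = 0.9052 m³/s
Stations 1, 4 contribute zero (depth or velocity is 0).
Q = Σ qᵢ = 1.094 m³/s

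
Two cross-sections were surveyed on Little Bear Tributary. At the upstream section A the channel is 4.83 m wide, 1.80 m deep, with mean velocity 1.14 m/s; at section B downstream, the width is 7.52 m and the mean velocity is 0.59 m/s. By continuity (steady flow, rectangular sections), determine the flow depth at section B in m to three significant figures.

2.23 m

Q = A₁V₁ = (4.83×1.80) × 1.14 = 9.911 m³/s
d₂ = Q/(b₂ V₂) = 9.911/(7.52×0.59) = 2.234 m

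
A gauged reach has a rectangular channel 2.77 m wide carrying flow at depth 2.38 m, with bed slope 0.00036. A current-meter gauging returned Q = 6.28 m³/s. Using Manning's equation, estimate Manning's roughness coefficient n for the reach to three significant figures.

0.0182

A = b·y = 2.77 × 2.38 = 6.593 m²
P = b + 2y = 2.77 + 2×2.38 = 7.530 m
R = A/P = 6.593/7.530 = 0.8755 m
n = (1/Q)·A·R^(2/3)·S^(1/2) = (1/6.28) × 6.593 × 0.9152 × 0.01897 = 0.01823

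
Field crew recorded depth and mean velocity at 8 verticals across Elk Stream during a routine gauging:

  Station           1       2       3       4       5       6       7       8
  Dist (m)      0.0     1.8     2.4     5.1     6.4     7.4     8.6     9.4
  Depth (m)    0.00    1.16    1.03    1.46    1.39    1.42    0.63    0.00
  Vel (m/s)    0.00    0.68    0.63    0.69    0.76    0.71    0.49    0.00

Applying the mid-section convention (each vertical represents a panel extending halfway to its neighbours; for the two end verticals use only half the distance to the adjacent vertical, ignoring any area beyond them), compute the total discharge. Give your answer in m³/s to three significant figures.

6.66 m³/s

w_2 = (2.4 − 0.0)/2 = 1.2 m; q_2 = 0.68 × 1.16 × 1.2 = 0.9466 m³/s
w_3 = (5.1 − 1.8)/2 = 1.65 m; q_3 = 0.63 × 1.03 × 1.65 = 1.071 m³/s
w_4 = (6.4 − 2.4)/2 = 2 m; q_4 = 0.69 × 1.46 × 2 = 2.015 m³/s
w_5 = (7.4 − 5.1)/2 = 1.15 m; q_5 = 0.76 × 1.39 × 1.15 = 1.215 m³/s
w_6 = (8.6 − 6.4)/2 = 1.1 m; q_6 = 0.71 × 1.42 × 1.1 = 1.109 m³/s
w_7 = (9.4 − 7.4)/2 = 1 m; q_7 = 0.49 × 0.63 × 1 = 0.3087 m³/s
Stations 1, 8 contribute zero (depth or velocity is 0).
Q = Σ qᵢ = 6.665 m³/s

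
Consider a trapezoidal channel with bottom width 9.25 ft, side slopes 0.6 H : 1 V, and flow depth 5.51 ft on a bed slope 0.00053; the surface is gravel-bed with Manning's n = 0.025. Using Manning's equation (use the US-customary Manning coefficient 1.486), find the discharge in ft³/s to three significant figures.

203 ft³/s

A = (b + z·y)·y = (9.25 + 0.6×5.51)×5.51 = 69.18 ft²
P = b + 2y√(1+z²) = 9.25 + 2×5.51×√(1+0.6²) = 22.10 ft
R = A/P = 69.18/22.10 = 3.130 ft
Q = (1.486/n)·A·R^(2/3)·S^(1/2) = (1.486/0.025) × 69.18 × 3.130^(2/3) × 0.00053^(1/2) = 202.6 ft³/s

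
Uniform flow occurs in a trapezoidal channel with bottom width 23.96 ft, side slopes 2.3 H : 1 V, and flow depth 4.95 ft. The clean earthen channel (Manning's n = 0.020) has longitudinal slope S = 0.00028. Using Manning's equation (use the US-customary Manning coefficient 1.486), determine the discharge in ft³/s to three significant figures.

510 ft³/s

A = (b + z·y)·y = (23.96 + 2.3×4.95)×4.95 = 175.0 ft²
P = b + 2y√(1+z²) = 23.96 + 2×4.95×√(1+2.3²) = 48.79 ft
R = A/P = 175.0/48.79 = 3.586 ft
Q = (1.486/n)·A·R^(2/3)·S^(1/2) = (1.486/0.020) × 175.0 × 3.586^(2/3) × 0.00028^(1/2) = 509.6 ft³/s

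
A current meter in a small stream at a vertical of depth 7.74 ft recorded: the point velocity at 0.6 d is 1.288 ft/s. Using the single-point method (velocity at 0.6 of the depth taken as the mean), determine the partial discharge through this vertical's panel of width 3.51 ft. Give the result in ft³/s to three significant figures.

35.0 ft³/s

v̄ = v₀.₆ = 1.288 ft/s
q = v̄ × d × w = 1.288 × 7.74 × 3.51 = 34.99 ft³/s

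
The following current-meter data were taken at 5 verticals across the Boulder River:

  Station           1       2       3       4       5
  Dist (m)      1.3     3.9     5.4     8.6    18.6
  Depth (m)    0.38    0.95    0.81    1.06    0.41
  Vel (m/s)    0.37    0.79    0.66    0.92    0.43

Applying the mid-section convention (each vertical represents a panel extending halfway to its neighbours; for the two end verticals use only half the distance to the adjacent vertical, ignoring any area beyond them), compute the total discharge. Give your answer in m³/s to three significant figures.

w_1 = (3.9 − 1.3)/2 = 1.3 m; q_1 = 0.37 × 0.38 × 1.3 = 0.1828 m³/s
w_2 = (5.4 − 1.3)/2 = 2.05 m; q_2 = 0.79 × 0.95 × 2.05 = 1.539 m³/s
w_3 = (8.6 − 3.9)/2 = 2.35 m; q_3 = 0.66 × 0.81 × 2.35 = 1.256 m³/s
w_4 = (18.6 − 5.4)/2 = 6.6 m; q_4 = 0.92 × 1.06 × 6.6 = 6.436 m³/s
w_5 = (18.6 − 8.6)/2 = 5 m; q_5 = 0.43 × 0.41 × 5 = 0.8815 m³/s
Q = Σ qᵢ = 10.30 m³/s

10.3 m³/s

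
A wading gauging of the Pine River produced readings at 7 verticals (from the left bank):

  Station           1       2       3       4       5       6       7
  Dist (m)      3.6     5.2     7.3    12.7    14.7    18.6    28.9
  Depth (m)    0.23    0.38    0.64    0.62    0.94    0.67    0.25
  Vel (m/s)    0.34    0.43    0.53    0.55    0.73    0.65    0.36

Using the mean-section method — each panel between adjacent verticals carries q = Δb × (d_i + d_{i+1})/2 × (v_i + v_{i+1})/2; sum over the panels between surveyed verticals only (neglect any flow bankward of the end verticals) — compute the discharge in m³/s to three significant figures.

Panel 1-2: Δb = 1.6 m, d̄ = (0.23+0.38)/2 = 0.305, v̄ = (0.34+0.43)/2 = 0.385 → q = 1.6×0.305×0.385 = 0.1879 m³/s
Panel 2-3: Δb = 2.1 m, d̄ = (0.38+0.64)/2 = 0.51, v̄ = (0.43+0.53)/2 = 0.48 → q = 2.1×0.51×0.48 = 0.5141 m³/s
Panel 3-4: Δb = 5.4 m, d̄ = (0.64+0.62)/2 = 0.63, v̄ = (0.53+0.55)/2 = 0.54 → q = 5.4×0.63×0.54 = 1.837 m³/s
Panel 4-5: Δb = 2 m, d̄ = (0.62+0.94)/2 = 0.78, v̄ = (0.55+0.73)/2 = 0.64 → q = 2×0.78×0.64 = 0.9984 m³/s
Panel 5-6: Δb = 3.9 m, d̄ = (0.94+0.67)/2 = 0.805, v̄ = (0.73+0.65)/2 = 0.69 → q = 3.9×0.805×0.69 = 2.166 m³/s
Panel 6-7: Δb = 10.3 m, d̄ = (0.67+0.25)/2 = 0.46, v̄ = (0.65+0.36)/2 = 0.505 → q = 10.3×0.46×0.505 = 2.393 m³/s
Q = Σ q = 8.096 m³/s

8.10 m³/s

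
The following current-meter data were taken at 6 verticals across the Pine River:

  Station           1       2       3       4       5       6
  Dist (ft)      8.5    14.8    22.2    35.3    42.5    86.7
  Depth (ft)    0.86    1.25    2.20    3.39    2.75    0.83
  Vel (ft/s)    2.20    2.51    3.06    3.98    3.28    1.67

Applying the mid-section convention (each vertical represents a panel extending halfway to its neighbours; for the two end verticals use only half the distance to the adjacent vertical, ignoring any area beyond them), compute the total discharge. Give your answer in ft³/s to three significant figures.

496 ft³/s

w_1 = (14.8 − 8.5)/2 = 3.15 ft; q_1 = 2.20 × 0.86 × 3.15 = 5.960 ft³/s
w_2 = (22.2 − 8.5)/2 = 6.85 ft; q_2 = 2.51 × 1.25 × 6.85 = 21.49 ft³/s
w_3 = (35.3 − 14.8)/2 = 10.25 ft; q_3 = 3.06 × 2.20 × 10.25 = 69.00 ft³/s
w_4 = (42.5 − 22.2)/2 = 10.15 ft; q_4 = 3.98 × 3.39 × 10.15 = 136.9 ft³/s
w_5 = (86.7 − 35.3)/2 = 25.7 ft; q_5 = 3.28 × 2.75 × 25.7 = 231.8 ft³/s
w_6 = (86.7 − 42.5)/2 = 22.1 ft; q_6 = 1.67 × 0.83 × 22.1 = 30.63 ft³/s
Q = Σ qᵢ = 495.8 ft³/s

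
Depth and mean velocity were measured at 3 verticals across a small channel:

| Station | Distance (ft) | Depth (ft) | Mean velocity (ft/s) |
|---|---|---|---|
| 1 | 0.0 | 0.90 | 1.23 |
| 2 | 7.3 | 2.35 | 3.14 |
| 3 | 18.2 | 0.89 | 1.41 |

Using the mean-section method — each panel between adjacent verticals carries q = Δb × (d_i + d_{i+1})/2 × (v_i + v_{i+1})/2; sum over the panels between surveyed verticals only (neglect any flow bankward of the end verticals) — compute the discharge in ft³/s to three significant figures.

Panel 1-2: Δb = 7.3 ft, d̄ = (0.90+2.35)/2 = 1.625, v̄ = (1.23+3.14)/2 = 2.185 → q = 7.3×1.625×2.185 = 25.92 ft³/s
Panel 2-3: Δb = 10.9 ft, d̄ = (2.35+0.89)/2 = 1.62, v̄ = (3.14+1.41)/2 = 2.275 → q = 10.9×1.62×2.275 = 40.17 ft³/s
Q = Σ q = 66.09 ft³/s

66.1 ft³/s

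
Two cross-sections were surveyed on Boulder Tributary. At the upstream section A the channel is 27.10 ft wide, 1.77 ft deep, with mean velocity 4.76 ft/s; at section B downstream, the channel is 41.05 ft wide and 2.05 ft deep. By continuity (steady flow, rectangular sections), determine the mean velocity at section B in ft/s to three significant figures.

Q = A₁V₁ = (27.10×1.77) × 4.76 = 228.3 ft³/s
A₂ = 41.05 × 2.05 = 84.15 ft²
V₂ = Q/A₂ = 228.3/84.15 = 2.713 ft/s

2.71 ft/s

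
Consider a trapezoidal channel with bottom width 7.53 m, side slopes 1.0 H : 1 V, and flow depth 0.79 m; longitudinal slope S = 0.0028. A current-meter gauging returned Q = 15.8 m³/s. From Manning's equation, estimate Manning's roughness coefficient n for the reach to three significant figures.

0.0169

A = (b + z·y)·y = (7.53 + 1.0×0.79)×0.79 = 6.573 m²
P = b + 2y√(1+z²) = 7.53 + 2×0.79×√(1+1.0²) = 9.764 m
R = A/P = 6.573/9.764 = 0.6731 m
n = (1/Q)·A·R^(2/3)·S^(1/2) = (1/15.8) × 6.573 × 0.7681 × 0.05292 = 0.01691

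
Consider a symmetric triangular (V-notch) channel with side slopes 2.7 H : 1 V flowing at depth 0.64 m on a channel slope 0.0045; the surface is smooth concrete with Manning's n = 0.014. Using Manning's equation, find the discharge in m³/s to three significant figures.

A = z·y² = 2.7×0.64² = 1.106 m²
P = 2y√(1+z²) = 2×0.64×√(1+2.7²) = 3.685 m
R = A/P = 1.106/3.685 = 0.3001 m
Q = (1/n)·A·R^(2/3)·S^(1/2) = (1/0.014) × 1.106 × 0.3001^(2/3) × 0.0045^(1/2) = 2.375 m³/s

2.38 m³/s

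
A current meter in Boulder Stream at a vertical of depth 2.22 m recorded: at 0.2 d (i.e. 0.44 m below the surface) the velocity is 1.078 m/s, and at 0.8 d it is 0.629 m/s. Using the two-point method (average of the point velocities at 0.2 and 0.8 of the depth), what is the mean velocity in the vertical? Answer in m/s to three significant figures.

0.854 m/s

v̄ = (1.078 + 0.629) / 2 = 0.8535 m/s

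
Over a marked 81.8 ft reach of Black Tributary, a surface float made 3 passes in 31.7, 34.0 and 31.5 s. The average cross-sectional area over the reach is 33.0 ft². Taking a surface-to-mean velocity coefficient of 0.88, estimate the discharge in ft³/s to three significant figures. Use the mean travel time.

73.3 ft³/s

t̄ = (31.7 + 34.0 + 31.5) / 3 = 32.4 s
v_surface = L / t̄ = 81.8 / 32.4 = 2.525 ft/s
v_mean = 0.88 × 2.525 = 2.222 ft/s
Q = A × v_mean = 33.0 × 2.222 = 73.32 ft³/s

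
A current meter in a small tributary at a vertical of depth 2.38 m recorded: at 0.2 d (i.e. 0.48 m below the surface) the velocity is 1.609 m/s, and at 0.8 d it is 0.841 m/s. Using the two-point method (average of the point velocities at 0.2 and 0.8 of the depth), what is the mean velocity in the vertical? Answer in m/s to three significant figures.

v̄ = (1.609 + 0.841) / 2 = 1.225 m/s

1.23 m/s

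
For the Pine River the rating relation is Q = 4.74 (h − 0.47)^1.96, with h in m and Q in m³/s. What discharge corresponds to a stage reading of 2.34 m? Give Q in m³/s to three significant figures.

16.2 m³/s

Q = 4.74 × (2.34 − 0.47)^1.96 = 4.74 × 1.87^1.96 = 16.17 m³/s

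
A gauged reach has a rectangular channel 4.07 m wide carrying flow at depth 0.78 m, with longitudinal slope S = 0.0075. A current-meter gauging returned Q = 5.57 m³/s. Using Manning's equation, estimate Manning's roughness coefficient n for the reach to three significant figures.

0.0337

A = b·y = 4.07 × 0.78 = 3.175 m²
P = b + 2y = 4.07 + 2×0.78 = 5.630 m
R = A/P = 3.175/5.630 = 0.5639 m
n = (1/Q)·A·R^(2/3)·S^(1/2) = (1/5.57) × 3.175 × 0.6825 × 0.08660 = 0.03369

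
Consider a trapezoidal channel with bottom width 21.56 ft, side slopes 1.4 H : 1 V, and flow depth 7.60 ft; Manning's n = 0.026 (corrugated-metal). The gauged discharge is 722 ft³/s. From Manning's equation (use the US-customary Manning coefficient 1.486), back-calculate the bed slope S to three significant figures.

0.000301

A = (b + z·y)·y = (21.56 + 1.4×7.60)×7.60 = 244.7 ft²
P = b + 2y√(1+z²) = 21.56 + 2×7.60×√(1+1.4²) = 47.71 ft
R = A/P = 244.7/47.71 = 5.129 ft
S = (Q·n / (1.486·A·R^(2/3)))² = (722×0.026 / (1.486×244.7×2.974))² = 0.0003012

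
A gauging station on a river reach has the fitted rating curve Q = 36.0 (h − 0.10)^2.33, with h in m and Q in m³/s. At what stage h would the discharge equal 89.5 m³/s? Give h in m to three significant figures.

1.58 m

h − h₀ = (Q/C)^(1/b) = (89.5/36.0)^(1/2.33) = 1.478 m
h = 0.10 + 1.478 = 1.578 m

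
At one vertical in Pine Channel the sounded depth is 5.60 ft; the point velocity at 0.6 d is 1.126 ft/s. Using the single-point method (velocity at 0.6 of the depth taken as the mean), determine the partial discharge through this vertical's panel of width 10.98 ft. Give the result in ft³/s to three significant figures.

69.2 ft³/s

v̄ = v₀.₆ = 1.126 ft/s
q = v̄ × d × w = 1.126 × 5.60 × 10.98 = 69.24 ft³/s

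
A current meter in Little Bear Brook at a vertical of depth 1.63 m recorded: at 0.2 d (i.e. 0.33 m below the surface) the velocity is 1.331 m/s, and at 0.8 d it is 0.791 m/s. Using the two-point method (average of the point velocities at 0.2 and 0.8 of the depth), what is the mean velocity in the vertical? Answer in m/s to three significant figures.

1.06 m/s

v̄ = (1.331 + 0.791) / 2 = 1.061 m/s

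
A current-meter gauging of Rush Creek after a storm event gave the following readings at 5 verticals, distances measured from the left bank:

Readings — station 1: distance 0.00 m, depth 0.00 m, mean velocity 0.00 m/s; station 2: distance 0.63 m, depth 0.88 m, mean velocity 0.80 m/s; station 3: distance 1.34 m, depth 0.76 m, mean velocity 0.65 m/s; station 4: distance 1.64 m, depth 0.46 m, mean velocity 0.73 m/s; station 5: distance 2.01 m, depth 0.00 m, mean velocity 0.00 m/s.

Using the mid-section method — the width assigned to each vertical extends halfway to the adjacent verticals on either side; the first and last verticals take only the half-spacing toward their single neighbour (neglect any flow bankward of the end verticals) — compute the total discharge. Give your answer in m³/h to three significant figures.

3000 m³/h

w_2 = (1.34 − 0.00)/2 = 0.67 m; q_2 = 0.80 × 0.88 × 0.67 = 0.4717 m³/s
w_3 = (1.64 − 0.63)/2 = 0.505 m; q_3 = 0.65 × 0.76 × 0.505 = 0.2495 m³/s
w_4 = (2.01 − 1.34)/2 = 0.335 m; q_4 = 0.73 × 0.46 × 0.335 = 0.1125 m³/s
Stations 1, 5 contribute zero (depth or velocity is 0).
Q = Σ qᵢ = 0.8336 m³/s
= 0.8336 × 3600 = 3001 m³/h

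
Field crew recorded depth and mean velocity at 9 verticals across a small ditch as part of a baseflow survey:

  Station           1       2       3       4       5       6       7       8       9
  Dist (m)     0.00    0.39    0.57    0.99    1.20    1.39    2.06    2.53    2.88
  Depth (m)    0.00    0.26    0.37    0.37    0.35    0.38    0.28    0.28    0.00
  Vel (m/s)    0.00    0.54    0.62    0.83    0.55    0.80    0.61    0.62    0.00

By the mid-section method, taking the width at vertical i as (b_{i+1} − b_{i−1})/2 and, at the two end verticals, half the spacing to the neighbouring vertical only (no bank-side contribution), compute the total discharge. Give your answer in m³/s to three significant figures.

0.543 m³/s

w_2 = (0.57 − 0.00)/2 = 0.285 m; q_2 = 0.54 × 0.26 × 0.285 = 0.04001 m³/s
w_3 = (0.99 − 0.39)/2 = 0.3 m; q_3 = 0.62 × 0.37 × 0.3 = 0.06882 m³/s
w_4 = (1.20 − 0.57)/2 = 0.315 m; q_4 = 0.83 × 0.37 × 0.315 = 0.09674 m³/s
w_5 = (1.39 − 0.99)/2 = 0.2 m; q_5 = 0.55 × 0.35 × 0.2 = 0.03850 m³/s
w_6 = (2.06 − 1.20)/2 = 0.43 m; q_6 = 0.80 × 0.38 × 0.43 = 0.1307 m³/s
w_7 = (2.53 − 1.39)/2 = 0.57 m; q_7 = 0.61 × 0.28 × 0.57 = 0.09736 m³/s
w_8 = (2.88 − 2.06)/2 = 0.41 m; q_8 = 0.62 × 0.28 × 0.41 = 0.07118 m³/s
Stations 1, 9 contribute zero (depth or velocity is 0).
Q = Σ qᵢ = 0.5433 m³/s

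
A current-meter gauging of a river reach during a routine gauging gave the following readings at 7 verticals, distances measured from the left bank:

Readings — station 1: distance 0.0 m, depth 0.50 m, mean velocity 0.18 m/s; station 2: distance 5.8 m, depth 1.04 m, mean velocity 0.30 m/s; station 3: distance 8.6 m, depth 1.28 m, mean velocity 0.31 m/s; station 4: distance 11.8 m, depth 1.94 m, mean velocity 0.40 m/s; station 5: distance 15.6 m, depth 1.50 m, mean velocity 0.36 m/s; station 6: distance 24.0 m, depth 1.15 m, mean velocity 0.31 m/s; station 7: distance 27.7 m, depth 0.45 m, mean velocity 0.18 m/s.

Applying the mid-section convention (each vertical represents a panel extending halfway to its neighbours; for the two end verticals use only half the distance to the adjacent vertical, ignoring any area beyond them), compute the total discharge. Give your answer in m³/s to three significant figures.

w_1 = (5.8 − 0.0)/2 = 2.9 m; q_1 = 0.18 × 0.50 × 2.9 = 0.2610 m³/s
w_2 = (8.6 − 0.0)/2 = 4.3 m; q_2 = 0.30 × 1.04 × 4.3 = 1.342 m³/s
w_3 = (11.8 − 5.8)/2 = 3 m; q_3 = 0.31 × 1.28 × 3 = 1.190 m³/s
w_4 = (15.6 − 8.6)/2 = 3.5 m; q_4 = 0.40 × 1.94 × 3.5 = 2.716 m³/s
w_5 = (24.0 − 11.8)/2 = 6.1 m; q_5 = 0.36 × 1.50 × 6.1 = 3.294 m³/s
w_6 = (27.7 − 15.6)/2 = 6.05 m; q_6 = 0.31 × 1.15 × 6.05 = 2.157 m³/s
w_7 = (27.7 − 24.0)/2 = 1.85 m; q_7 = 0.18 × 0.45 × 1.85 = 0.1499 m³/s
Q = Σ qᵢ = 11.11 m³/s

11.1 m³/s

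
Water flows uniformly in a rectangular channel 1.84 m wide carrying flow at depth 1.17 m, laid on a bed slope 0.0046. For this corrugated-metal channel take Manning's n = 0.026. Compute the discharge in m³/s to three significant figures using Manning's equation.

A = b·y = 1.84 × 1.17 = 2.153 m²
P = b + 2y = 1.84 + 2×1.17 = 4.180 m
R = A/P = 2.153/4.180 = 0.5150 m
Q = (1/n)·A·R^(2/3)·S^(1/2) = (1/0.026) × 2.153 × 0.5150^(2/3) × 0.0046^(1/2) = 3.608 m³/s

3.61 m³/s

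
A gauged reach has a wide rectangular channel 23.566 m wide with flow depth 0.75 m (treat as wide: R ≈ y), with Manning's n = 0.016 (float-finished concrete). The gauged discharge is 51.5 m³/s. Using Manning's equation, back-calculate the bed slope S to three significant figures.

A = b·y = 23.566 × 0.75 = 17.67 m²
Wide channel: R ≈ y = 0.75 m
S = (Q·n / (1·A·R^(2/3)))² = (51.5×0.016 / (1×17.67×0.8255))² = 0.003190

0.00319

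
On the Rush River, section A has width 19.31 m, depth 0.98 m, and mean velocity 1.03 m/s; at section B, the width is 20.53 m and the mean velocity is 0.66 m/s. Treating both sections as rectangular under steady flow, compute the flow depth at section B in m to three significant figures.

1.44 m

Q = A₁V₁ = (19.31×0.98) × 1.03 = 19.49 m³/s
d₂ = Q/(b₂ V₂) = 19.49/(20.53×0.66) = 1.439 m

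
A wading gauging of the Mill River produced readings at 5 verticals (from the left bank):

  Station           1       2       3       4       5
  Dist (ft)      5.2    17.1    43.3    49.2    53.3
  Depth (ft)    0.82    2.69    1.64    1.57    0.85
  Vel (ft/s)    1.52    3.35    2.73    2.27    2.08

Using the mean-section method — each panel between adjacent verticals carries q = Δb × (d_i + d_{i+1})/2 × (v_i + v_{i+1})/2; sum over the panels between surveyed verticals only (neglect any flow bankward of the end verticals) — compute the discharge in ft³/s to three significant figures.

258 ft³/s

Panel 1-2: Δb = 11.9 ft, d̄ = (0.82+2.69)/2 = 1.755, v̄ = (1.52+3.35)/2 = 2.435 → q = 11.9×1.755×2.435 = 50.85 ft³/s
Panel 2-3: Δb = 26.2 ft, d̄ = (2.69+1.64)/2 = 2.165, v̄ = (3.35+2.73)/2 = 3.04 → q = 26.2×2.165×3.04 = 172.4 ft³/s
Panel 3-4: Δb = 5.9 ft, d̄ = (1.64+1.57)/2 = 1.605, v̄ = (2.73+2.27)/2 = 2.5 → q = 5.9×1.605×2.5 = 23.67 ft³/s
Panel 4-5: Δb = 4.1 ft, d̄ = (1.57+0.85)/2 = 1.21, v̄ = (2.27+2.08)/2 = 2.175 → q = 4.1×1.21×2.175 = 10.79 ft³/s
Q = Σ q = 257.8 ft³/s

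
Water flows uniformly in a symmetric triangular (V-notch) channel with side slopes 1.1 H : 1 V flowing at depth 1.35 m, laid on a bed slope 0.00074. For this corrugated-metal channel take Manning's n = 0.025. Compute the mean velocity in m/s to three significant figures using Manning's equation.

0.685 m/s

A = z·y² = 1.1×1.35² = 2.005 m²
P = 2y√(1+z²) = 2×1.35×√(1+1.1²) = 4.014 m
R = A/P = 2.005/4.014 = 0.4995 m
Q = (1/n)·A·R^(2/3)·S^(1/2) = (1/0.025) × 2.005 × 0.4995^(2/3) × 0.00074^(1/2) = 1.373 m³/s
V = Q/A = 1.373/2.005 = 0.6850 m/s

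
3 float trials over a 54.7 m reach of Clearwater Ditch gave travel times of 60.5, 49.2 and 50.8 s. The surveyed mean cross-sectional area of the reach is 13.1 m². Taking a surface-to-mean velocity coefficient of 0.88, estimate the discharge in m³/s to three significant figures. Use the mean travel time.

t̄ = (60.5 + 49.2 + 50.8) / 3 = 53.5 s
v_surface = L / t̄ = 54.7 / 53.5 = 1.022 m/s
v_mean = 0.88 × 1.022 = 0.8997 m/s
Q = A × v_mean = 13.1 × 0.8997 = 11.79 m³/s

11.8 m³/s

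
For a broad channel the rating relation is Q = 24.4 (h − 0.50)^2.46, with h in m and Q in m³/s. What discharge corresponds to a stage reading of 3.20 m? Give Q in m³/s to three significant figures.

Q = 24.4 × (3.20 − 0.50)^2.46 = 24.4 × 2.7^2.46 = 280.9 m³/s

281 m³/s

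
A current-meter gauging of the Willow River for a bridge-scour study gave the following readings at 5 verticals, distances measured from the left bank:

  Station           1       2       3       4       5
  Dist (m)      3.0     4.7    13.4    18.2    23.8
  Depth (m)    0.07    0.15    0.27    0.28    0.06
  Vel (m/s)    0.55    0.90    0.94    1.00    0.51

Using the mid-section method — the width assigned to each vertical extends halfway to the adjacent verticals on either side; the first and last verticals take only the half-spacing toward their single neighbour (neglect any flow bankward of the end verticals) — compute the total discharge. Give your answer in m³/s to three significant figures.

3.99 m³/s

w_1 = (4.7 − 3.0)/2 = 0.85 m; q_1 = 0.55 × 0.07 × 0.85 = 0.03273 m³/s
w_2 = (13.4 − 3.0)/2 = 5.2 m; q_2 = 0.90 × 0.15 × 5.2 = 0.7020 m³/s
w_3 = (18.2 − 4.7)/2 = 6.75 m; q_3 = 0.94 × 0.27 × 6.75 = 1.713 m³/s
w_4 = (23.8 − 13.4)/2 = 5.2 m; q_4 = 1.00 × 0.28 × 5.2 = 1.456 m³/s
w_5 = (23.8 − 18.2)/2 = 2.8 m; q_5 = 0.51 × 0.06 × 2.8 = 0.08568 m³/s
Q = Σ qᵢ = 3.990 m³/s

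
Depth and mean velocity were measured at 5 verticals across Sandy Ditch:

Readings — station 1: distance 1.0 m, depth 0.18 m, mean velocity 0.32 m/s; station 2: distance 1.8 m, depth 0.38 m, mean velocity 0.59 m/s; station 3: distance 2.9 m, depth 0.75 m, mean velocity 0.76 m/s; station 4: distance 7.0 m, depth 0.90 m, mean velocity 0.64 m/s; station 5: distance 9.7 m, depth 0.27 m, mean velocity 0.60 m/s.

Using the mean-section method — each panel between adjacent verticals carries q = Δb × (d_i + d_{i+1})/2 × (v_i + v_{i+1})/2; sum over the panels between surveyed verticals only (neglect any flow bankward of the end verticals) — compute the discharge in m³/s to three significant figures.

Panel 1-2: Δb = 0.8 m, d̄ = (0.18+0.38)/2 = 0.28, v̄ = (0.32+0.59)/2 = 0.455 → q = 0.8×0.28×0.455 = 0.1019 m³/s
Panel 2-3: Δb = 1.1 m, d̄ = (0.38+0.75)/2 = 0.565, v̄ = (0.59+0.76)/2 = 0.675 → q = 1.1×0.565×0.675 = 0.4195 m³/s
Panel 3-4: Δb = 4.1 m, d̄ = (0.75+0.90)/2 = 0.825, v̄ = (0.76+0.64)/2 = 0.7 → q = 4.1×0.825×0.7 = 2.368 m³/s
Panel 4-5: Δb = 2.7 m, d̄ = (0.90+0.27)/2 = 0.585, v̄ = (0.64+0.60)/2 = 0.62 → q = 2.7×0.585×0.62 = 0.9793 m³/s
Q = Σ q = 3.868 m³/s

3.87 m³/s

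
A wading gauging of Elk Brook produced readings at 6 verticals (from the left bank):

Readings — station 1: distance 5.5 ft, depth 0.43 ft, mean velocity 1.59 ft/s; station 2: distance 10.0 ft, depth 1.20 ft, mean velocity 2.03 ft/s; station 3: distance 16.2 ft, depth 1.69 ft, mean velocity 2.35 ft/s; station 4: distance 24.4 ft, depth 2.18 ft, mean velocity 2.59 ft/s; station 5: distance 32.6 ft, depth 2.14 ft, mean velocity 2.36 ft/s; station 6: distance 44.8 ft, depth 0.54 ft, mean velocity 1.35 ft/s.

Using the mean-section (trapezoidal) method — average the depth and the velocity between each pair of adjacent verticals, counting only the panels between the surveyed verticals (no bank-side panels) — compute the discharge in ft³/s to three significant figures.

140 ft³/s

Panel 1-2: Δb = 4.5 ft, d̄ = (0.43+1.20)/2 = 0.815, v̄ = (1.59+2.03)/2 = 1.81 → q = 4.5×0.815×1.81 = 6.638 ft³/s
Panel 2-3: Δb = 6.2 ft, d̄ = (1.20+1.69)/2 = 1.445, v̄ = (2.03+2.35)/2 = 2.19 → q = 6.2×1.445×2.19 = 19.62 ft³/s
Panel 3-4: Δb = 8.2 ft, d̄ = (1.69+2.18)/2 = 1.935, v̄ = (2.35+2.59)/2 = 2.47 → q = 8.2×1.935×2.47 = 39.19 ft³/s
Panel 4-5: Δb = 8.2 ft, d̄ = (2.18+2.14)/2 = 2.16, v̄ = (2.59+2.36)/2 = 2.475 → q = 8.2×2.16×2.475 = 43.84 ft³/s
Panel 5-6: Δb = 12.2 ft, d̄ = (2.14+0.54)/2 = 1.34, v̄ = (2.36+1.35)/2 = 1.855 → q = 12.2×1.34×1.855 = 30.33 ft³/s
Q = Σ q = 139.6 ft³/s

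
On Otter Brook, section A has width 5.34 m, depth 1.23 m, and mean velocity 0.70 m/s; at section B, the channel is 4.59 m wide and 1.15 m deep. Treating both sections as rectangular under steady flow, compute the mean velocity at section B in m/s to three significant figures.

0.871 m/s

Q = A₁V₁ = (5.34×1.23) × 0.70 = 4.598 m³/s
A₂ = 4.59 × 1.15 = 5.279 m²
V₂ = Q/A₂ = 4.598/5.279 = 0.8710 m/s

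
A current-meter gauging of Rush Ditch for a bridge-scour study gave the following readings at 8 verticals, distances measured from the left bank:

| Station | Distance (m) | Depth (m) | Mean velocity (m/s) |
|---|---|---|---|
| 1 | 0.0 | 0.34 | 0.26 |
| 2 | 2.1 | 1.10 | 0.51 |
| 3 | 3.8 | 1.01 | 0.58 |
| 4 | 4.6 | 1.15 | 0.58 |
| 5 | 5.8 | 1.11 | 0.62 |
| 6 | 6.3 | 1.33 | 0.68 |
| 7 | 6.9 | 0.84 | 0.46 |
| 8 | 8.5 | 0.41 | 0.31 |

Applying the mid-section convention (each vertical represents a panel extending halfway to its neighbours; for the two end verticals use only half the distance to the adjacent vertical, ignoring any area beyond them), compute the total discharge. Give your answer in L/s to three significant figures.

4170 L/s

w_1 = (2.1 − 0.0)/2 = 1.05 m; q_1 = 0.26 × 0.34 × 1.05 = 0.09282 m³/s
w_2 = (3.8 − 0.0)/2 = 1.9 m; q_2 = 0.51 × 1.10 × 1.9 = 1.066 m³/s
w_3 = (4.6 − 2.1)/2 = 1.25 m; q_3 = 0.58 × 1.01 × 1.25 = 0.7323 m³/s
w_4 = (5.8 − 3.8)/2 = 1 m; q_4 = 0.58 × 1.15 × 1 = 0.6670 m³/s
w_5 = (6.3 − 4.6)/2 = 0.85 m; q_5 = 0.62 × 1.11 × 0.85 = 0.5850 m³/s
w_6 = (6.9 − 5.8)/2 = 0.55 m; q_6 = 0.68 × 1.33 × 0.55 = 0.4974 m³/s
w_7 = (8.5 − 6.3)/2 = 1.1 m; q_7 = 0.46 × 0.84 × 1.1 = 0.4250 m³/s
w_8 = (8.5 − 6.9)/2 = 0.8 m; q_8 = 0.31 × 0.41 × 0.8 = 0.1017 m³/s
Q = Σ qᵢ = 4.167 m³/s
= 4.167 × 1000 = 4167 L/s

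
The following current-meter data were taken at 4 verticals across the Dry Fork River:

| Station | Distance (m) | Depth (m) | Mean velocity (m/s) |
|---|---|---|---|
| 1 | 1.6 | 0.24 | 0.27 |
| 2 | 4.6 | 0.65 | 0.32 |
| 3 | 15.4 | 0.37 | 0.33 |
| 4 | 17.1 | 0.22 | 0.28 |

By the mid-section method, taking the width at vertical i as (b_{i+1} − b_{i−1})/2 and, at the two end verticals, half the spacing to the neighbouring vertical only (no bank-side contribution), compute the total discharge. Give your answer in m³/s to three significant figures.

2.35 m³/s

w_1 = (4.6 − 1.6)/2 = 1.5 m; q_1 = 0.27 × 0.24 × 1.5 = 0.09720 m³/s
w_2 = (15.4 − 1.6)/2 = 6.9 m; q_2 = 0.32 × 0.65 × 6.9 = 1.435 m³/s
w_3 = (17.1 − 4.6)/2 = 6.25 m; q_3 = 0.33 × 0.37 × 6.25 = 0.7631 m³/s
w_4 = (17.1 − 15.4)/2 = 0.85 m; q_4 = 0.28 × 0.22 × 0.85 = 0.05236 m³/s
Q = Σ qᵢ = 2.348 m³/s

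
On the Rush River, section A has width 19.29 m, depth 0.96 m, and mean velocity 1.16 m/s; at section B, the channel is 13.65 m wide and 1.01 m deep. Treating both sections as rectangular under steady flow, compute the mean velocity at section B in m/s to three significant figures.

1.56 m/s

Q = A₁V₁ = (19.29×0.96) × 1.16 = 21.48 m³/s
A₂ = 13.65 × 1.01 = 13.79 m²
V₂ = Q/A₂ = 21.48/13.79 = 1.558 m/s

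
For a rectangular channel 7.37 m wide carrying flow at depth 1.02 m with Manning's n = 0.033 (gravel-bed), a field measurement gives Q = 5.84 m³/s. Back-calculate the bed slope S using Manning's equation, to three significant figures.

0.000887

A = b·y = 7.37 × 1.02 = 7.517 m²
P = b + 2y = 7.37 + 2×1.02 = 9.410 m
R = A/P = 7.517/9.410 = 0.7989 m
S = (Q·n / (1·A·R^(2/3)))² = (5.84×0.033 / (1×7.517×0.8610))² = 0.0008866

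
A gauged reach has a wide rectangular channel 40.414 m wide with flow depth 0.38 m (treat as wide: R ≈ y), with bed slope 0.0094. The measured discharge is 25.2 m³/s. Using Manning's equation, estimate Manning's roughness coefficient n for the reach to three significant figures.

A = b·y = 40.414 × 0.38 = 15.36 m²
Wide channel: R ≈ y = 0.38 m
n = (1/Q)·A·R^(2/3)·S^(1/2) = (1/25.2) × 15.36 × 0.5246 × 0.09695 = 0.03100

0.0310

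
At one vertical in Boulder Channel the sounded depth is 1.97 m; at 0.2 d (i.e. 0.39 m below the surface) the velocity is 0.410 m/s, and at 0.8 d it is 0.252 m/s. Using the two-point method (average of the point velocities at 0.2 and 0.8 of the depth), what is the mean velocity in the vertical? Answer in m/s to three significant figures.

0.331 m/s

v̄ = (0.410 + 0.252) / 2 = 0.3310 m/s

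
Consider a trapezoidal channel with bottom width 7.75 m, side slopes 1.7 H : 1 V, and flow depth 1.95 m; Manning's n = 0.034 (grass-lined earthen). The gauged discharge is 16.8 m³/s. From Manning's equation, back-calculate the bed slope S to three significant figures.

A = (b + z·y)·y = (7.75 + 1.7×1.95)×1.95 = 21.58 m²
P = b + 2y√(1+z²) = 7.75 + 2×1.95×√(1+1.7²) = 15.44 m
R = A/P = 21.58/15.44 = 1.397 m
S = (Q·n / (1·A·R^(2/3)))² = (16.8×0.034 / (1×21.58×1.250))² = 0.0004486

0.000449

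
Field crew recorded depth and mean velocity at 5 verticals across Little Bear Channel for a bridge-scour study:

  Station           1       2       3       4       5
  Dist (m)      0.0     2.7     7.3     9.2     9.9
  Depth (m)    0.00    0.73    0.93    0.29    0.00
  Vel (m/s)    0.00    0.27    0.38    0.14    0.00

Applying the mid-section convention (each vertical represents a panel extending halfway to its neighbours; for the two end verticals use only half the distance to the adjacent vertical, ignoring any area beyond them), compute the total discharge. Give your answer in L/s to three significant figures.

w_2 = (7.3 − 0.0)/2 = 3.65 m; q_2 = 0.27 × 0.73 × 3.65 = 0.7194 m³/s
w_3 = (9.2 − 2.7)/2 = 3.25 m; q_3 = 0.38 × 0.93 × 3.25 = 1.149 m³/s
w_4 = (9.9 − 7.3)/2 = 1.3 m; q_4 = 0.14 × 0.29 × 1.3 = 0.05278 m³/s
Stations 1, 5 contribute zero (depth or velocity is 0).
Q = Σ qᵢ = 1.921 m³/s
= 1.921 × 1000 = 1921 L/s

1920 L/s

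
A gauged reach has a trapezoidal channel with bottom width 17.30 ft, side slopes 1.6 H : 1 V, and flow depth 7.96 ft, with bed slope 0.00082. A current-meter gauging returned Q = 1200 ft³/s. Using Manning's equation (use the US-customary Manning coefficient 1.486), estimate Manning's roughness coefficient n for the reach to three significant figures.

0.0250

A = (b + z·y)·y = (17.30 + 1.6×7.96)×7.96 = 239.1 ft²
P = b + 2y√(1+z²) = 17.30 + 2×7.96×√(1+1.6²) = 47.34 ft
R = A/P = 239.1/47.34 = 5.051 ft
n = (1.486/Q)·A·R^(2/3)·S^(1/2) = (1.486/1200) × 239.1 × 2.944 × 0.02864 = 0.02496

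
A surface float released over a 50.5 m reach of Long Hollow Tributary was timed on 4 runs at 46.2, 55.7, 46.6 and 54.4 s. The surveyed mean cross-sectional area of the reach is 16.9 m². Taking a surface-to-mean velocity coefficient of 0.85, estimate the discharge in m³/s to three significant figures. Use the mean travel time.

t̄ = (46.2 + 55.7 + 46.6 + 54.4) / 4 = 50.725 s
v_surface = L / t̄ = 50.5 / 50.725 = 0.9956 m/s
v_mean = 0.85 × 0.9956 = 0.8462 m/s
Q = A × v_mean = 16.9 × 0.8462 = 14.30 m³/s

14.3 m³/s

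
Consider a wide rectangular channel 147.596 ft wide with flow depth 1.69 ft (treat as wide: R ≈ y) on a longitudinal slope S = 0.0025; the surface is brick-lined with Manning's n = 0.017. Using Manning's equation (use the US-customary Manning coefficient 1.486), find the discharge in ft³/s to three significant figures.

A = b·y = 147.596 × 1.69 = 249.4 ft²
Wide channel: R ≈ y = 1.69 ft
Q = (1.486/n)·A·R^(2/3)·S^(1/2) = (1.486/0.017) × 249.4 × 1.690^(2/3) × 0.0025^(1/2) = 1547 ft³/s

1550 ft³/s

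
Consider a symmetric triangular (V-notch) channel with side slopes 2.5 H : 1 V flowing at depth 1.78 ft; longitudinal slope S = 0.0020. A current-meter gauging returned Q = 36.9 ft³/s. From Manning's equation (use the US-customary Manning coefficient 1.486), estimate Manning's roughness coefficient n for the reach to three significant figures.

0.0126

A = z·y² = 2.5×1.78² = 7.921 ft²
P = 2y√(1+z²) = 2×1.78×√(1+2.5²) = 9.586 ft
R = A/P = 7.921/9.586 = 0.8263 ft
n = (1.486/Q)·A·R^(2/3)·S^(1/2) = (1.486/36.9) × 7.921 × 0.8806 × 0.04472 = 0.01256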